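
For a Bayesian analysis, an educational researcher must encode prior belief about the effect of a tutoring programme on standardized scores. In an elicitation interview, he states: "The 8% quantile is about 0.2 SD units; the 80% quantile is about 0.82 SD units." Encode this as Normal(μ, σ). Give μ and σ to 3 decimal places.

For Normal(μ,σ), the p-quantile is μ + z_p·σ. Here z_{0.08} = -1.405, z_{0.8} = 0.8416.
So 0.2 = μ − 1.405σ and 0.82 = μ + 0.8416σ.
Subtracting: σ = (0.82 − 0.2)/(0.8416 − (-1.405)) = 0.276.
Then μ = 0.2 − (-1.405)·0.276 = 0.588.

μ = 0.588, σ = 0.276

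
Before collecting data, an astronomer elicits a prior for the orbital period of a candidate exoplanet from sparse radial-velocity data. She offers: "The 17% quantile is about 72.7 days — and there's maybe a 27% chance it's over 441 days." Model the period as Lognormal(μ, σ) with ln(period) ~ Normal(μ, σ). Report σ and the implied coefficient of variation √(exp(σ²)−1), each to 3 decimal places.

σ ≈ 1.150, CV ≈ 1.660

If T ~ Lognormal(μ,σ) then ln T ~ Normal(μ,σ), so the p-quantile of ln T is μ + z_p·σ.
ln(72.7) = 4.286 and ln(441) = 6.089; z_{0.17} = -0.9542, z_{0.73} = 0.6128.
σ = (6.089 − 4.286)/(0.6128 − (-0.9542)) = 1.150.
μ = 4.286 − (-0.9542)·1.150 = 5.384.
CV = √(exp(σ²)−1) = √(exp(1.3235)−1) = 1.660.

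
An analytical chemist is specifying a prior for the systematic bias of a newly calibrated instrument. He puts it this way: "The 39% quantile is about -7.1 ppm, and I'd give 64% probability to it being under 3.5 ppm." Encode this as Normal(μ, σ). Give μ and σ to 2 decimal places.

μ = -2.46, σ = 16.62

For Normal(μ,σ), the p-quantile is μ + z_p·σ. Here z_{0.39} = -0.2793, z_{0.64} = 0.3585.
So -7.1 = μ − 0.2793σ and 3.5 = μ + 0.3585σ.
Subtracting: σ = (3.5 − -7.1)/(0.3585 − (-0.2793)) = 16.62.
Then μ = -7.1 − (-0.2793)·16.62 = -2.46.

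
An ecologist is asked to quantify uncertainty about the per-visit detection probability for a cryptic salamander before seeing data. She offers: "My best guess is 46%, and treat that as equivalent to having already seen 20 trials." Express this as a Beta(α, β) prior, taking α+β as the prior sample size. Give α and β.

Under the effective-sample-size interpretation, Beta(α, β) has prior mean α/(α+β) and prior sample size α+β.
So α+β = 20 and α/(α+β) = 0.46, giving α = 0.46·20 = 9.2 and β = 20 − 9.2 = 10.8.

α = 9.2, β = 10.8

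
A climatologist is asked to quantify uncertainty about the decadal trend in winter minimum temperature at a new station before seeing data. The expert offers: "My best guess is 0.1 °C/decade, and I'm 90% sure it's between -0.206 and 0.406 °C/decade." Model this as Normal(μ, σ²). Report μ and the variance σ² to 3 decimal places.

A symmetric 90% interval runs μ ± z·σ with z = 1.645.
Half-width = 0.306, so σ = 0.306/1.645 = 0.1860 and σ² = 0.035.
μ is the stated best guess, 0.100.

μ = 0.100, σ² = 0.035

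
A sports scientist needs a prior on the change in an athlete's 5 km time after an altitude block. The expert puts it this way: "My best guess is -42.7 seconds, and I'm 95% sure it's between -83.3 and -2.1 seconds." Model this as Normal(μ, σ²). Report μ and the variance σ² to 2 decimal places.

μ = -42.70, σ² = 429.10

A symmetric 95% interval runs μ ± z·σ with z = 1.96.
Half-width = 40.6, so σ = 40.6/1.96 = 20.715 and σ² = 429.10.
μ is the stated best guess, -42.70.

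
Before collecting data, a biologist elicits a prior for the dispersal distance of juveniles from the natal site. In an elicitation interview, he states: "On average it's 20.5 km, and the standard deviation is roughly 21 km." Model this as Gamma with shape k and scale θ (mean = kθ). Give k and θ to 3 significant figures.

For Gamma(k, scale θ): mean = kθ, variance = kθ², so CV = 1/√k.
CV = SD/mean = 21/20.5 = 1.024, hence k = 1/CV² = 0.953.
Then θ = mean/k = 20.5/0.953 = 21.5.

k ≈ 0.953, θ ≈ 21.5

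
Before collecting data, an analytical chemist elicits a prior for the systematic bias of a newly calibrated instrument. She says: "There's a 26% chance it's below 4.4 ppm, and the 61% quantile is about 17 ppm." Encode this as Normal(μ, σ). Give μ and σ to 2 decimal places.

For Normal(μ,σ), the p-quantile is μ + z_p·σ. Here z_{0.26} = -0.6433, z_{0.61} = 0.2793.
So 4.4 = μ − 0.6433σ and 17 = μ + 0.2793σ.
Subtracting: σ = (17 − 4.4)/(0.2793 − (-0.6433)) = 13.66.
Then μ = 4.4 − (-0.6433)·13.66 = 13.19.

μ = 13.19, σ = 13.66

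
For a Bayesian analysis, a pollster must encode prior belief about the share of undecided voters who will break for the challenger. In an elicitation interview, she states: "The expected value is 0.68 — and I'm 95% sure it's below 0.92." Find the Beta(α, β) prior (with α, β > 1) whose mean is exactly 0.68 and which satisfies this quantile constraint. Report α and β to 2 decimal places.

With mean 0.68 fixed, write α = 0.68s, β = 0.32s where s = α+β.
Need P(θ < 0.92) = 0.95 under Beta(0.68s, 0.32s). Normal approximation: (q−m)/√(m(1−m)/s) ≈ z_{0.95} = 1.64, so s ≈ 0.68·0.32·(1.64)²/(0.92−0.68)² = 10.2.
At s = 10.2: P(θ<0.92) ≈ 0.981. Adjusting to match 0.95 gives s ≈ 6.85.
So α = 0.68·6.85 ≈ 4.66, β = 0.32·6.85 ≈ 2.19.

α ≈ 4.66, β ≈ 2.19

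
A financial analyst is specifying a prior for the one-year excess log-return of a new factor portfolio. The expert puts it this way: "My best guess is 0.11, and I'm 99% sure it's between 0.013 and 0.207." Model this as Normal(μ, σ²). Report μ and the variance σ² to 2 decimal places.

A symmetric 99% interval runs μ ± z·σ with z = 2.576.
Half-width = 0.097, so σ = 0.097/2.576 = 0.038 and σ² = 0.00.
μ is the stated best guess, 0.11.

μ = 0.11, σ² = 0.00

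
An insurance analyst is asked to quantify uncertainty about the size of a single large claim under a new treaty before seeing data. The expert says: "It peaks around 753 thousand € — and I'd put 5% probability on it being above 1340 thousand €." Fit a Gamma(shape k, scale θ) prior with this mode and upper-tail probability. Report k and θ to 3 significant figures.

k ≈ 9.39, θ ≈ 89.7

Gamma(k,θ) with k>1 has mode (k−1)θ, so θ = 753/(k−1).
Need P(X < 1340) = 0.95 with θ tied to k this way. Start at k = 2, θ = 753: P(X<1340) ≈ 0.531.
Too low — raise k to concentrate. Iterating converges to k ≈ 9.39.
Then θ = 753/(9.39−1) ≈ 89.7.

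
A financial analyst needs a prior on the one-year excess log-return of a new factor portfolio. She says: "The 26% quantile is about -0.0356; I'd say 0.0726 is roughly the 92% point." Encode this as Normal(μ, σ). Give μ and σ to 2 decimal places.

The p-quantile of Normal(μ,σ) is μ + z_p·σ, with z_{0.26} = -0.6433 and z_{0.92} = 1.405.
Eliminate σ: μ = (z₂·x₁ − z₁·x₂)/(z₂ − z₁) = (1.405·-0.0356 − (-0.6433)·0.0726)/2.048 = -0.00.
Then σ = (x₂ − x₁)/(z₂ − z₁) = (0.0726 − -0.0356)/2.048 = 0.05.

μ = -0.00, σ = 0.05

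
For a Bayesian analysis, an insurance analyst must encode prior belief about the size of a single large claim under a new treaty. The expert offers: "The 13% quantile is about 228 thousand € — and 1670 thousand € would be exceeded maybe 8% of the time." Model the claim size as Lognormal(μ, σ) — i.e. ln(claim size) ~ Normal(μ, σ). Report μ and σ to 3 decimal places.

μ ≈ 6.315, σ ≈ 0.787

If T ~ Lognormal(μ,σ) then ln T ~ Normal(μ,σ), so the p-quantile of ln T is μ + z_p·σ.
ln(228) = 5.429 and ln(1670) = 7.421; z_{0.13} = -1.126, z_{0.92} = 1.405.
σ = (7.421 − 5.429)/(1.405 − (-1.126)) = 0.787.
μ = 5.429 − (-1.126)·0.787 = 6.315.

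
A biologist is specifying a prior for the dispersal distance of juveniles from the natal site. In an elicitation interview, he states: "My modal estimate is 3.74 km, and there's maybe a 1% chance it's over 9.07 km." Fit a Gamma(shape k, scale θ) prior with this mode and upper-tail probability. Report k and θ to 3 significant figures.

k ≈ 7.02, θ ≈ 0.621

Gamma(k,θ) with k>1 has mode (k−1)θ, so θ = 3.74/(k−1).
Need P(X < 9.07) = 0.99 with θ tied to k this way. Start at k = 2, θ = 3.74: P(X<9.07) ≈ 0.697.
Too low — raise k to concentrate. Iterating converges to k ≈ 7.02.
Then θ = 3.74/(7.02−1) ≈ 0.621.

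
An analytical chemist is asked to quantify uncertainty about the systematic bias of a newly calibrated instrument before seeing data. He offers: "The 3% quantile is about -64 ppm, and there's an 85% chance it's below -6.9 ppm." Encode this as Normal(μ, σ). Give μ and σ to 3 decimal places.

μ = -27.187, σ = 19.573

The p-quantile of Normal(μ,σ) is μ + z_p·σ, with z_{0.03} = -1.881 and z_{0.85} = 1.036.
Eliminate σ: μ = (z₂·x₁ − z₁·x₂)/(z₂ − z₁) = (1.036·-64 − (-1.881)·-6.9)/2.917 = -27.187.
Then σ = (x₂ − x₁)/(z₂ − z₁) = (-6.9 − -64)/2.917 = 19.573.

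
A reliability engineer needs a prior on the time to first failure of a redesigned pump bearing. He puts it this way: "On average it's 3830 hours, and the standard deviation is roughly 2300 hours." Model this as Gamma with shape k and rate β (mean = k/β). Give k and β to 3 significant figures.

For Gamma(k, rate β): mean = k/β, variance = k/β², so CV = 1/√k.
CV = SD/mean = 2300/3830 = 0.6005, hence k = 1/CV² = 2.77.
Then β = k/mean = 2.77/3830 = 0.000724.

k ≈ 2.77, β ≈ 0.000724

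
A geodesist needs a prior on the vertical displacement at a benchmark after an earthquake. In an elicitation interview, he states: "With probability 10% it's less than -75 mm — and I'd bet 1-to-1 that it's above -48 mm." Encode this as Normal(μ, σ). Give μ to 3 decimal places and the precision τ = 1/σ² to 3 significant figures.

The p-quantile of Normal(μ,σ) is μ + z_p·σ, with z_{0.1} = -1.282 and z_{0.5} = 0.
Eliminate σ: μ = (z₂·x₁ − z₁·x₂)/(z₂ − z₁) = (0·-75 − (-1.282)·-48)/1.282 = -48.000.
Then σ = (x₂ − x₁)/(z₂ − z₁) = (-48 − -75)/1.282 = 21.068.
Precision τ = 1/σ² = 1/21.07² = 0.00225.

μ = -48.000, τ = 0.00225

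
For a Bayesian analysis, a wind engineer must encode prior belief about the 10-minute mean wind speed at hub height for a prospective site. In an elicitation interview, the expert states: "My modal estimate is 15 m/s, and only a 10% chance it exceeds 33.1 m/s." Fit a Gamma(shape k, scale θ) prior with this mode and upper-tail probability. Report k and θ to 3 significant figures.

Gamma(k,θ) with k>1 has mode (k−1)θ, so θ = 15/(k−1).
Need P(X < 33.1) = 0.9 with θ tied to k this way. Start at k = 2, θ = 15: P(X<33.1) ≈ 0.647.
Too low — raise k to concentrate. Iterating converges to k ≈ 4.07.
Then θ = 15/(4.07−1) ≈ 4.89.

k ≈ 4.07, θ ≈ 4.89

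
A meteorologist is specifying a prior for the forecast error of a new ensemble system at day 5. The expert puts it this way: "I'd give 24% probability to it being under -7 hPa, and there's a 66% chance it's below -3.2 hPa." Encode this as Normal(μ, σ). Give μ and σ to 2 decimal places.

The p-quantile of Normal(μ,σ) is μ + z_p·σ, with z_{0.24} = -0.7063 and z_{0.66} = 0.4125.
Eliminate σ: μ = (z₂·x₁ − z₁·x₂)/(z₂ − z₁) = (0.4125·-7 − (-0.7063)·-3.2)/1.119 = -4.60.
Then σ = (x₂ − x₁)/(z₂ − z₁) = (-3.2 − -7)/1.119 = 3.40.

μ = -4.60, σ = 3.40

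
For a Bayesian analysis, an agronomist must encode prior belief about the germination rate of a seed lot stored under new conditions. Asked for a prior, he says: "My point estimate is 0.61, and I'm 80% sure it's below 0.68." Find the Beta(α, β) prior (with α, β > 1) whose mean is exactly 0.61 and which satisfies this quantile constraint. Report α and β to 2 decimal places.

α ≈ 21.38, β ≈ 13.67

With mean 0.61 fixed, write α = 0.61s, β = 0.39s where s = α+β.
Need P(θ < 0.68) = 0.8 under Beta(0.61s, 0.39s). Normal approximation: (q−m)/√(m(1−m)/s) ≈ z_{0.8} = 0.842, so s ≈ 0.61·0.39·(0.842)²/(0.68−0.61)² = 34.4.
At s = 34.4: P(θ<0.68) ≈ 0.798. Adjusting to match 0.8 gives s ≈ 35.04.
So α = 0.61·35.04 ≈ 21.38, β = 0.39·35.04 ≈ 13.67.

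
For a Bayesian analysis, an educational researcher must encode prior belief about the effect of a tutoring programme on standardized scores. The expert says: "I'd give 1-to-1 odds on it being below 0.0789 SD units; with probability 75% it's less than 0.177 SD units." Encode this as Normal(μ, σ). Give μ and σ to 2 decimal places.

μ = 0.08, σ = 0.15

The p-quantile of Normal(μ,σ) is μ + z_p·σ, with z_{0.5} = 0 and z_{0.75} = 0.6745.
Eliminate σ: μ = (z₂·x₁ − z₁·x₂)/(z₂ − z₁) = (0.6745·0.0789 − (0)·0.177)/0.6745 = 0.08.
Then σ = (x₂ − x₁)/(z₂ − z₁) = (0.177 − 0.0789)/0.6745 = 0.15.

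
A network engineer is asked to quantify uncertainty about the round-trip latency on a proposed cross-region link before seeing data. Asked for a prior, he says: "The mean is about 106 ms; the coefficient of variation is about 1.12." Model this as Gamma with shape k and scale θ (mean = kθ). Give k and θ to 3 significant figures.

k ≈ 0.797, θ ≈ 133

For Gamma(k, scale θ): mean = kθ, variance = kθ², so CV = 1/√k.
CV = 1.12, hence k = 1/CV² = 0.797.
Then θ = mean/k = 106/0.797 = 133.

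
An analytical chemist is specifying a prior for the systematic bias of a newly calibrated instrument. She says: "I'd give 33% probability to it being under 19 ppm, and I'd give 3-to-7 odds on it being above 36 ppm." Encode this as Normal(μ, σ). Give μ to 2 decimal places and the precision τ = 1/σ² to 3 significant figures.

For Normal(μ,σ), the p-quantile is μ + z_p·σ. Here z_{0.33} = -0.4399, z_{0.7} = 0.5244.
So 19 = μ − 0.4399σ and 36 = μ + 0.5244σ.
Subtracting: σ = (36 − 19)/(0.5244 − (-0.4399)) = 17.63.
Then μ = 19 − (-0.4399)·17.63 = 26.76.
Precision τ = 1/σ² = 1/17.63² = 0.00322.

μ = 26.76, τ = 0.00322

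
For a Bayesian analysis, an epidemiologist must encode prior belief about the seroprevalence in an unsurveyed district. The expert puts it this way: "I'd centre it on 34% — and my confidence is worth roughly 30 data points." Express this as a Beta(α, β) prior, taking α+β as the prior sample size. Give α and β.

Under the effective-sample-size interpretation, Beta(α, β) has prior mean α/(α+β) and prior sample size α+β.
So α+β = 30 and α/(α+β) = 0.34, giving α = 0.34·30 = 10.2 and β = 30 − 10.2 = 19.8.

α = 10.2, β = 19.8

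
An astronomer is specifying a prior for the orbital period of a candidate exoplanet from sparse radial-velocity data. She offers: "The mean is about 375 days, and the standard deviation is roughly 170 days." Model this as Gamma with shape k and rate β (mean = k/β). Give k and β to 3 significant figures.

For Gamma(k, rate β): mean = k/β, variance = k/β², so CV = 1/√k.
CV = SD/mean = 170/375 = 0.4533, hence k = 1/CV² = 4.87.
Then β = k/mean = 4.87/375 = 0.013.

k ≈ 4.87, β ≈ 0.013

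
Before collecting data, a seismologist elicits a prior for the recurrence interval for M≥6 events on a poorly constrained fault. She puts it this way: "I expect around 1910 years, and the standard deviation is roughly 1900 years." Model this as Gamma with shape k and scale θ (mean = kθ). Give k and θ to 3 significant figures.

k ≈ 1.01, θ ≈ 1890

For Gamma(k, scale θ): mean = kθ, variance = kθ², so CV = 1/√k.
CV = SD/mean = 1900/1910 = 0.9948, hence k = 1/CV² = 1.01.
Then θ = mean/k = 1910/1.01 = 1890.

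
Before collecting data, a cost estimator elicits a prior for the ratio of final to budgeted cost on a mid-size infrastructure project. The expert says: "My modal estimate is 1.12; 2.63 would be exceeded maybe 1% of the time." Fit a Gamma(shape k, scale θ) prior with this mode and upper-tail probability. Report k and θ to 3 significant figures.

k ≈ 7.53, θ ≈ 0.172

Gamma(k,θ) with k>1 has mode (k−1)θ, so θ = 1.12/(k−1).
Need P(X < 2.63) = 0.99 with θ tied to k this way. Start at k = 2, θ = 1.12: P(X<2.63) ≈ 0.680.
Too low — raise k to concentrate. Iterating converges to k ≈ 7.53.
Then θ = 1.12/(7.53−1) ≈ 0.172.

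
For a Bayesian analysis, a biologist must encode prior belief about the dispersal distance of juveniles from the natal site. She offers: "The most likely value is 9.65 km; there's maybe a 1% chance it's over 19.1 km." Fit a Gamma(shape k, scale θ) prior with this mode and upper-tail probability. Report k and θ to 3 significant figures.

Gamma(k,θ) with k>1 has mode (k−1)θ, so θ = 9.65/(k−1).
Need P(X < 19.1) = 0.99 with θ tied to k this way. Start at k = 2, θ = 9.65: P(X<19.1) ≈ 0.588.
Too low — raise k to concentrate. Iterating converges to k ≈ 11.6.
Then θ = 9.65/(11.6−1) ≈ 0.914.

k ≈ 11.6, θ ≈ 0.914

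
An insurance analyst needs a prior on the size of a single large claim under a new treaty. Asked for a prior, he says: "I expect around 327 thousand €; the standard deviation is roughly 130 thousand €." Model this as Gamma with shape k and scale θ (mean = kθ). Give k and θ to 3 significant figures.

For Gamma(k, scale θ): mean = kθ, variance = kθ², so CV = 1/√k.
CV = SD/mean = 130/327 = 0.3976, hence k = 1/CV² = 6.33.
Then θ = mean/k = 327/6.33 = 51.7.

k ≈ 6.33, θ ≈ 51.7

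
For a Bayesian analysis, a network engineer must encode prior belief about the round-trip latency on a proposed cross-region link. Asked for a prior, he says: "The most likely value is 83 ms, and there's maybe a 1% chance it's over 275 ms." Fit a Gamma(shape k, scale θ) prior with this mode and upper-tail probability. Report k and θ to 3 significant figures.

k ≈ 4.06, θ ≈ 27.1

Gamma(k,θ) with k>1 has mode (k−1)θ, so θ = 83/(k−1).
Need P(X < 275) = 0.99 with θ tied to k this way. Start at k = 2, θ = 83: P(X<275) ≈ 0.843.
Too low — raise k to concentrate. Iterating converges to k ≈ 4.06.
Then θ = 83/(4.06−1) ≈ 27.1.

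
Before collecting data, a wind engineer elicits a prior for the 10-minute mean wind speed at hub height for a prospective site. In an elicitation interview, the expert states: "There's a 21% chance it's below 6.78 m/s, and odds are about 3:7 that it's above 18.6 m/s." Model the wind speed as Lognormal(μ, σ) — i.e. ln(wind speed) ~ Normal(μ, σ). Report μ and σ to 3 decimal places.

μ ≈ 2.525, σ ≈ 0.758

If T ~ Lognormal(μ,σ) then ln T ~ Normal(μ,σ), so the p-quantile of ln T is μ + z_p·σ.
ln(6.78) = 1.914 and ln(18.6) = 2.923; z_{0.21} = -0.8064, z_{0.7} = 0.5244.
σ = (2.923 − 1.914)/(0.5244 − (-0.8064)) = 0.758.
μ = 1.914 − (-0.8064)·0.758 = 2.525.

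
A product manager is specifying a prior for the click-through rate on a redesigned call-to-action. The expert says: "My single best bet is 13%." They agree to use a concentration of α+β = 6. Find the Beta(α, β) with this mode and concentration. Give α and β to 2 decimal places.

α = 1.52, β = 4.48

For α,β > 1 the Beta mode is (α−1)/(α+β−2). With α+β = 6, the mode is (α−1)/4.
Set (α−1)/4 = 0.13 → α = 1 + 0.13·4 = 1.52.
β = 6 − α = 4.48.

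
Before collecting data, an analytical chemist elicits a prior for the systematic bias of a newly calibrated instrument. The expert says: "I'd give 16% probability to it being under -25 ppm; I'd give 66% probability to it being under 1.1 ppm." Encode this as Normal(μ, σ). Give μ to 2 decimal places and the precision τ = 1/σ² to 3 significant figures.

μ = -6.55, τ = 0.00291

The p-quantile of Normal(μ,σ) is μ + z_p·σ, with z_{0.16} = -0.9945 and z_{0.66} = 0.4125.
Eliminate σ: μ = (z₂·x₁ − z₁·x₂)/(z₂ − z₁) = (0.4125·-25 − (-0.9945)·1.1)/1.407 = -6.55.
Then σ = (x₂ − x₁)/(z₂ − z₁) = (1.1 − -25)/1.407 = 18.55.
Precision τ = 1/σ² = 1/18.55² = 0.00291.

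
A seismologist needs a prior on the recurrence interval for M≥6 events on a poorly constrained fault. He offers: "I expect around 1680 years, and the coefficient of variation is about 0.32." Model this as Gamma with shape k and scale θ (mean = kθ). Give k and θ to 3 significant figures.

k ≈ 9.77, θ ≈ 172

For Gamma(k, scale θ): mean = kθ, variance = kθ², so CV = 1/√k.
CV = 0.32, hence k = 1/CV² = 9.77.
Then θ = mean/k = 1680/9.77 = 172.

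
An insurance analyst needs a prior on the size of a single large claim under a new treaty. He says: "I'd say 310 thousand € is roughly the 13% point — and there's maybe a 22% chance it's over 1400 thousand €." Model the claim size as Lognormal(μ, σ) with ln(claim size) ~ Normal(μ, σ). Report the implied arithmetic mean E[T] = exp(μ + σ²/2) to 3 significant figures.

If T ~ Lognormal(μ,σ) then ln T ~ Normal(μ,σ), so the p-quantile of ln T is μ + z_p·σ.
ln(310) = 5.737 and ln(1400) = 7.244; z_{0.13} = -1.126, z_{0.78} = 0.7722.
σ = (7.244 − 5.737)/(0.7722 − (-1.126)) = 0.794.
μ = 5.737 − (-1.126)·0.794 = 6.631.
E[T] = exp(μ + σ²/2) = exp(6.631 + 0.3153) = 1040 thousand €.

E[T] ≈ 1040 thousand €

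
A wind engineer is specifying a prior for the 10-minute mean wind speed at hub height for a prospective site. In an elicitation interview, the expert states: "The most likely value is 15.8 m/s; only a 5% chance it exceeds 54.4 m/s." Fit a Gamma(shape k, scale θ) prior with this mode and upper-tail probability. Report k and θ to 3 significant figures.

Gamma(k,θ) with k>1 has mode (k−1)θ, so θ = 15.8/(k−1).
Need P(X < 54.4) = 0.95 with θ tied to k this way. Start at k = 2, θ = 15.8: P(X<54.4) ≈ 0.858.
Too low — raise k to concentrate. Iterating converges to k ≈ 2.69.
Then θ = 15.8/(2.69−1) ≈ 9.32.

k ≈ 2.69, θ ≈ 9.32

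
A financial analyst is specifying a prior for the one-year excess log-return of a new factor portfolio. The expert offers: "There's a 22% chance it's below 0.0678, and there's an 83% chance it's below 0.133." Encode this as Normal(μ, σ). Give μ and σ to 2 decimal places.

μ = 0.10, σ = 0.04

The p-quantile of Normal(μ,σ) is μ + z_p·σ, with z_{0.22} = -0.7722 and z_{0.83} = 0.9542.
Eliminate σ: μ = (z₂·x₁ − z₁·x₂)/(z₂ − z₁) = (0.9542·0.0678 − (-0.7722)·0.133)/1.726 = 0.10.
Then σ = (x₂ − x₁)/(z₂ − z₁) = (0.133 − 0.0678)/1.726 = 0.04.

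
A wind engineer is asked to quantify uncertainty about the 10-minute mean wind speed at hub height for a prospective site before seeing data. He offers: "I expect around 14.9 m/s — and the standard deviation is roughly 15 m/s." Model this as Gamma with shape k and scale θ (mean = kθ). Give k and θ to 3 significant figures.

k ≈ 0.987, θ ≈ 15.1

For Gamma(k, scale θ): mean = kθ, variance = kθ², so CV = 1/√k.
CV = SD/mean = 15/14.9 = 1.007, hence k = 1/CV² = 0.987.
Then θ = mean/k = 14.9/0.987 = 15.1.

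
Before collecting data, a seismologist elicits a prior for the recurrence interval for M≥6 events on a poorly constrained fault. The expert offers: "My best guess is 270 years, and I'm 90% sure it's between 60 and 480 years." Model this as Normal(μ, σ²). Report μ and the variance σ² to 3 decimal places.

μ = 270.000, σ² = 16299.868

A symmetric 90% interval runs μ ± z·σ with z = 1.645.
Half-width = 210, so σ = 210/1.645 = 127.6709 and σ² = 16299.868.
μ is the stated best guess, 270.000.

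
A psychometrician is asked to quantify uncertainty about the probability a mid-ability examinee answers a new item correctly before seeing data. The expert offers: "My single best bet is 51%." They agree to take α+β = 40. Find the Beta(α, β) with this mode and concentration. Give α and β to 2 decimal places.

α = 20.38, β = 19.62

For α,β > 1 the Beta mode is (α−1)/(α+β−2). With α+β = 40, the mode is (α−1)/38.
Set (α−1)/38 = 0.51 → α = 1 + 0.51·38 = 20.38.
β = 40 − α = 19.62.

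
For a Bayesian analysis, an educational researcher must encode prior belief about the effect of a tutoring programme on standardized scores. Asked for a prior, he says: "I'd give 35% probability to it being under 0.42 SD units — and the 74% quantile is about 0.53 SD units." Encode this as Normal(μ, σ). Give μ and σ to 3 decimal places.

μ = 0.461, σ = 0.107

For Normal(μ,σ), the p-quantile is μ + z_p·σ. Here z_{0.35} = -0.3853, z_{0.74} = 0.6433.
So 0.42 = μ − 0.3853σ and 0.53 = μ + 0.6433σ.
Subtracting: σ = (0.53 − 0.42)/(0.6433 − (-0.3853)) = 0.107.
Then μ = 0.42 − (-0.3853)·0.107 = 0.461.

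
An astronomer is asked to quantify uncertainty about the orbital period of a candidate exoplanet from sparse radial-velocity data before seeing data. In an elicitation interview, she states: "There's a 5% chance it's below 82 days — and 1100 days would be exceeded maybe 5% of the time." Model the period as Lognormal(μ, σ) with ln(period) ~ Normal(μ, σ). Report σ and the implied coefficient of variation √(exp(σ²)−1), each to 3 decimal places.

σ ≈ 0.789, CV ≈ 0.930

If T ~ Lognormal(μ,σ) then ln T ~ Normal(μ,σ), so the p-quantile of ln T is μ + z_p·σ.
ln(82) = 4.407 and ln(1100) = 7.003; z_{0.05} = -1.645, z_{0.95} = 1.645.
σ = (7.003 − 4.407)/(1.645 − (-1.645)) = 0.789.
μ = 4.407 − (-1.645)·0.789 = 5.705.
CV = √(exp(σ²)−1) = √(exp(0.6229)−1) = 0.930.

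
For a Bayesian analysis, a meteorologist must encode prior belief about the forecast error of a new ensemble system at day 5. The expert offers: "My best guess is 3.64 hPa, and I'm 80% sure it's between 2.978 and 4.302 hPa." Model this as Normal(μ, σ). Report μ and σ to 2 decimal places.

μ = 3.64, σ = 0.52

A symmetric 80% interval runs μ ± z·σ with z = 1.282.
Half-width = 0.662, so σ = 0.662/1.282 = 0.52.
μ is the stated best guess, 3.64.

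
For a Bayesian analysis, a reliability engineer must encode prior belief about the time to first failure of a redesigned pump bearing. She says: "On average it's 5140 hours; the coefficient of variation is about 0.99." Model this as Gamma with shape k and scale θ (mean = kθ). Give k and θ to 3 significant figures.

k ≈ 1.02, θ ≈ 5040

For Gamma(k, scale θ): mean = kθ, variance = kθ², so CV = 1/√k.
CV = 0.99, hence k = 1/CV² = 1.02.
Then θ = mean/k = 5140/1.02 = 5040.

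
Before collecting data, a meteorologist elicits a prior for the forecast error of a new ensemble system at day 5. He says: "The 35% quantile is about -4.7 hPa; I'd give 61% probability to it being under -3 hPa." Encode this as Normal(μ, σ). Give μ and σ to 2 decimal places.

The p-quantile of Normal(μ,σ) is μ + z_p·σ, with z_{0.35} = -0.3853 and z_{0.61} = 0.2793.
Eliminate σ: μ = (z₂·x₁ − z₁·x₂)/(z₂ − z₁) = (0.2793·-4.7 − (-0.3853)·-3)/0.6646 = -3.71.
Then σ = (x₂ − x₁)/(z₂ − z₁) = (-3 − -4.7)/0.6646 = 2.56.

μ = -3.71, σ = 2.56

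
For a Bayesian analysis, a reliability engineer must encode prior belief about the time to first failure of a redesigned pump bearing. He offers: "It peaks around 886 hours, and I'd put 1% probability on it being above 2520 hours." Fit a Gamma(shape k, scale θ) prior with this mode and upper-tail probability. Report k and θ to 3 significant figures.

Gamma(k,θ) with k>1 has mode (k−1)θ, so θ = 886/(k−1).
Need P(X < 2520) = 0.99 with θ tied to k this way. Start at k = 2, θ = 886: P(X<2520) ≈ 0.776.
Too low — raise k to concentrate. Iterating converges to k ≈ 5.17.
Then θ = 886/(5.17−1) ≈ 212.

k ≈ 5.17, θ ≈ 212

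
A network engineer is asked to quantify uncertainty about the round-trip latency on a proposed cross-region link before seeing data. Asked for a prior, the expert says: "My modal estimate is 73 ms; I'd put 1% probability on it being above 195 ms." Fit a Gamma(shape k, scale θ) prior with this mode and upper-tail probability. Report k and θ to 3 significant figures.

k ≈ 5.79, θ ≈ 15.2

Gamma(k,θ) with k>1 has mode (k−1)θ, so θ = 73/(k−1).
Need P(X < 195) = 0.99 with θ tied to k this way. Start at k = 2, θ = 73: P(X<195) ≈ 0.746.
Too low — raise k to concentrate. Iterating converges to k ≈ 5.79.
Then θ = 73/(5.79−1) ≈ 15.2.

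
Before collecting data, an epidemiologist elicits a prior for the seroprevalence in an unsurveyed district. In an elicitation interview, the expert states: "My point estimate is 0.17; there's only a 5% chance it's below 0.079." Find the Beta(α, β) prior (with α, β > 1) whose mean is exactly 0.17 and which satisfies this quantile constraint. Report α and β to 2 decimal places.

α ≈ 5.99, β ≈ 29.26

With mean 0.17 fixed, write α = 0.17s, β = 0.83s where s = α+β.
Need P(θ < 0.079) = 0.05 under Beta(0.17s, 0.83s). Normal approximation: (q−m)/√(m(1−m)/s) ≈ z_{0.05} = -1.64, so s ≈ 0.17·0.83·(-1.64)²/(0.079−0.17)² = 46.1.
At s = 46.1: P(θ<0.079) ≈ 0.028. Adjusting to match 0.05 gives s ≈ 35.25.
So α = 0.17·35.25 ≈ 5.99, β = 0.83·35.25 ≈ 29.26.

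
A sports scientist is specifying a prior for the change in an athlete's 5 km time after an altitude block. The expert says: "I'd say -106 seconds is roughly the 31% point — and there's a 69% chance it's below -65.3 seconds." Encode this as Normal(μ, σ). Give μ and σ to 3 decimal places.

μ = -85.650, σ = 41.041

The p-quantile of Normal(μ,σ) is μ + z_p·σ, with z_{0.31} = -0.4959 and z_{0.69} = 0.4959.
Eliminate σ: μ = (z₂·x₁ − z₁·x₂)/(z₂ − z₁) = (0.4959·-106 − (-0.4959)·-65.3)/0.9917 = -85.650.
Then σ = (x₂ − x₁)/(z₂ − z₁) = (-65.3 − -106)/0.9917 = 41.041.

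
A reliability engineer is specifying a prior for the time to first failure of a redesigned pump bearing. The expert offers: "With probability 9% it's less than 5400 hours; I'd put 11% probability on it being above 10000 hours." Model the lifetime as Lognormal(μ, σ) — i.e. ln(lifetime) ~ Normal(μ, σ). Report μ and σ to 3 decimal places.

μ ≈ 8.916, σ ≈ 0.240

If T ~ Lognormal(μ,σ) then ln T ~ Normal(μ,σ), so the p-quantile of ln T is μ + z_p·σ.
ln(5400) = 8.594 and ln(10000) = 9.21; z_{0.09} = -1.341, z_{0.89} = 1.227.
σ = (9.21 − 8.594)/(1.227 − (-1.341)) = 0.240.
μ = 8.594 − (-1.341)·0.240 = 8.916.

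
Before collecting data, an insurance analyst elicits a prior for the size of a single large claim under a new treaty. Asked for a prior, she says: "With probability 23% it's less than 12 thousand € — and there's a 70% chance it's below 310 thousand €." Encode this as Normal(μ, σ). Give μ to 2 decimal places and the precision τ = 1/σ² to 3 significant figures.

The p-quantile of Normal(μ,σ) is μ + z_p·σ, with z_{0.23} = -0.7388 and z_{0.7} = 0.5244.
Eliminate σ: μ = (z₂·x₁ − z₁·x₂)/(z₂ − z₁) = (0.5244·12 − (-0.7388)·310)/1.263 = 186.29.
Then σ = (x₂ − x₁)/(z₂ − z₁) = (310 − 12)/1.263 = 235.90.
Precision τ = 1/σ² = 1/235.9² = 1.8e-05.

μ = 186.29, τ = 1.8e-05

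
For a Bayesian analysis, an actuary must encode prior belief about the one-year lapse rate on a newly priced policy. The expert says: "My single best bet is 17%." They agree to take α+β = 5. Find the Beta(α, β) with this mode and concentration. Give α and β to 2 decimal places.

α = 1.51, β = 3.49

For α,β > 1 the Beta mode is (α−1)/(α+β−2). With α+β = 5, the mode is (α−1)/3.
Set (α−1)/3 = 0.17 → α = 1 + 0.17·3 = 1.51.
β = 5 − α = 3.49.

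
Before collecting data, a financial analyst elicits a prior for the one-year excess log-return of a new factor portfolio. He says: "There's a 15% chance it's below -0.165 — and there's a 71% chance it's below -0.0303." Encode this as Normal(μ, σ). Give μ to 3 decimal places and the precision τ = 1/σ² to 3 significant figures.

μ = -0.077, τ = 139

For Normal(μ,σ), the p-quantile is μ + z_p·σ. Here z_{0.15} = -1.036, z_{0.71} = 0.5534.
So -0.165 = μ − 1.036σ and -0.0303 = μ + 0.5534σ.
Subtracting: σ = (-0.0303 − -0.165)/(0.5534 − (-1.036)) = 0.085.
Then μ = -0.165 − (-1.036)·0.085 = -0.077.
Precision τ = 1/σ² = 1/0.08473² = 139.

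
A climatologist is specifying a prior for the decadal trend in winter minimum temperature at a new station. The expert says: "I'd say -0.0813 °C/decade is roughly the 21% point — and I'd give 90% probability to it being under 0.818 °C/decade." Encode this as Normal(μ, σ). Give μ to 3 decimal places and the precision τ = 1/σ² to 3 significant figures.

μ = 0.266, τ = 5.39

The p-quantile of Normal(μ,σ) is μ + z_p·σ, with z_{0.21} = -0.8064 and z_{0.9} = 1.282.
Eliminate σ: μ = (z₂·x₁ − z₁·x₂)/(z₂ − z₁) = (1.282·-0.0813 − (-0.8064)·0.818)/2.088 = 0.266.
Then σ = (x₂ − x₁)/(z₂ − z₁) = (0.818 − -0.0813)/2.088 = 0.431.
Precision τ = 1/σ² = 1/0.4307² = 5.39.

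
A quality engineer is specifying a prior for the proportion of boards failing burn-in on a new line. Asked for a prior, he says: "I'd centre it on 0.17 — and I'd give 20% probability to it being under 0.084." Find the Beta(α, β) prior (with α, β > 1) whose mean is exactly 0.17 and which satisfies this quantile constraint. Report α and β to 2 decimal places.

With mean 0.17 fixed, write α = 0.17s, β = 0.83s where s = α+β.
Need P(θ < 0.084) = 0.2 under Beta(0.17s, 0.83s). Normal approximation: (q−m)/√(m(1−m)/s) ≈ z_{0.2} = -0.842, so s ≈ 0.17·0.83·(-0.842)²/(0.084−0.17)² = 13.5.
At s = 13.5: P(θ<0.084) ≈ 0.204. Adjusting to match 0.2 gives s ≈ 13.80.
So α = 0.17·13.80 ≈ 2.35, β = 0.83·13.80 ≈ 11.45.

α ≈ 2.35, β ≈ 11.45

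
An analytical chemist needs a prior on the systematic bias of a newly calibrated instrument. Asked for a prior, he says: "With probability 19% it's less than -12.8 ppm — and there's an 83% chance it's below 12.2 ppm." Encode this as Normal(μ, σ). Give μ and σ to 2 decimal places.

The p-quantile of Normal(μ,σ) is μ + z_p·σ, with z_{0.19} = -0.8779 and z_{0.83} = 0.9542.
Eliminate σ: μ = (z₂·x₁ − z₁·x₂)/(z₂ − z₁) = (0.9542·-12.8 − (-0.8779)·12.2)/1.832 = -0.82.
Then σ = (x₂ − x₁)/(z₂ − z₁) = (12.2 − -12.8)/1.832 = 13.65.

μ = -0.82, σ = 13.65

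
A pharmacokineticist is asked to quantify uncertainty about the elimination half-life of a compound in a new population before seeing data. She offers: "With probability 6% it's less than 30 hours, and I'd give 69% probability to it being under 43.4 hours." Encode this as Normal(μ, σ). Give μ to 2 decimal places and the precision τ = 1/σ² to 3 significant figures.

μ = 40.16, τ = 0.0234

The p-quantile of Normal(μ,σ) is μ + z_p·σ, with z_{0.06} = -1.555 and z_{0.69} = 0.4959.
Eliminate σ: μ = (z₂·x₁ − z₁·x₂)/(z₂ − z₁) = (0.4959·30 − (-1.555)·43.4)/2.051 = 40.16.
Then σ = (x₂ − x₁)/(z₂ − z₁) = (43.4 − 30)/2.051 = 6.53.
Precision τ = 1/σ² = 1/6.535² = 0.0234.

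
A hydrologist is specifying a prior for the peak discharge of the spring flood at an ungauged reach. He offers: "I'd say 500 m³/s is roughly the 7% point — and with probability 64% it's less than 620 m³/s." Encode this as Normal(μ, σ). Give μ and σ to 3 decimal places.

μ = 596.549, σ = 65.422

The p-quantile of Normal(μ,σ) is μ + z_p·σ, with z_{0.07} = -1.476 and z_{0.64} = 0.3585.
Eliminate σ: μ = (z₂·x₁ − z₁·x₂)/(z₂ − z₁) = (0.3585·500 − (-1.476)·620)/1.834 = 596.549.
Then σ = (x₂ − x₁)/(z₂ − z₁) = (620 − 500)/1.834 = 65.422.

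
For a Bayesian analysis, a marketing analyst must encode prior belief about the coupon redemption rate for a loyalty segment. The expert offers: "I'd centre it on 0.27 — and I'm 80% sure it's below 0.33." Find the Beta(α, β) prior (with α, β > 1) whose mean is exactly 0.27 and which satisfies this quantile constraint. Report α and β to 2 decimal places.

With mean 0.27 fixed, write α = 0.27s, β = 0.73s where s = α+β.
Need P(θ < 0.33) = 0.8 under Beta(0.27s, 0.73s). Normal approximation: (q−m)/√(m(1−m)/s) ≈ z_{0.8} = 0.842, so s ≈ 0.27·0.73·(0.842)²/(0.33−0.27)² = 38.8.
At s = 38.8: P(θ<0.33) ≈ 0.805. Adjusting to match 0.8 gives s ≈ 37.08.
So α = 0.27·37.08 ≈ 10.01, β = 0.73·37.08 ≈ 27.07.

α ≈ 10.01, β ≈ 27.07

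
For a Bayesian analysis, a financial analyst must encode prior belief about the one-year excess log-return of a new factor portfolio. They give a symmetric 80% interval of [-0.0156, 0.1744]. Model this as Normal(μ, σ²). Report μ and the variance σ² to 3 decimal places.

μ = 0.079, σ² = 0.005

A symmetric 80% interval runs μ ± z·σ with z = 1.282.
Half-width = 0.095, so σ = 0.095/1.282 = 0.0741 and σ² = 0.005.
μ is the interval midpoint, 0.079.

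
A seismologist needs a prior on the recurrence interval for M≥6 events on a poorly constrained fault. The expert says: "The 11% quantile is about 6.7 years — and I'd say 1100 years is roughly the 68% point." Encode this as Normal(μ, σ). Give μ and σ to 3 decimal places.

μ = 798.190, σ = 645.309

The p-quantile of Normal(μ,σ) is μ + z_p·σ, with z_{0.11} = -1.227 and z_{0.68} = 0.4677.
Eliminate σ: μ = (z₂·x₁ − z₁·x₂)/(z₂ − z₁) = (0.4677·6.7 − (-1.227)·1100)/1.694 = 798.190.
Then σ = (x₂ − x₁)/(z₂ − z₁) = (1100 − 6.7)/1.694 = 645.309.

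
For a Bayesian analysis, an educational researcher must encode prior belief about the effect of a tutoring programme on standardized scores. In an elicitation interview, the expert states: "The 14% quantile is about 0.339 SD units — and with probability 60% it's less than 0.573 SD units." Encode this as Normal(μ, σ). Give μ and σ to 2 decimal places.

For Normal(μ,σ), the p-quantile is μ + z_p·σ. Here z_{0.14} = -1.08, z_{0.6} = 0.2533.
So 0.339 = μ − 1.08σ and 0.573 = μ + 0.2533σ.
Subtracting: σ = (0.573 − 0.339)/(0.2533 − (-1.08)) = 0.18.
Then μ = 0.339 − (-1.08)·0.18 = 0.53.

μ = 0.53, σ = 0.18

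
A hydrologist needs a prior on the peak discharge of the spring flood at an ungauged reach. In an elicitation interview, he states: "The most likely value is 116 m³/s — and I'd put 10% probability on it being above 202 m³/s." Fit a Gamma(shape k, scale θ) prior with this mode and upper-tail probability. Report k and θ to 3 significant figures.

k ≈ 7.17, θ ≈ 18.8

Gamma(k,θ) with k>1 has mode (k−1)θ, so θ = 116/(k−1).
Need P(X < 202) = 0.9 with θ tied to k this way. Start at k = 2, θ = 116: P(X<202) ≈ 0.519.
Too low — raise k to concentrate. Iterating converges to k ≈ 7.17.
Then θ = 116/(7.17−1) ≈ 18.8.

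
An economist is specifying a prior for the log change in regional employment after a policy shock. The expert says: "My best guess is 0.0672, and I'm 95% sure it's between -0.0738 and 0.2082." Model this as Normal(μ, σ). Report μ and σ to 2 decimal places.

A symmetric 95% interval runs μ ± z·σ with z = 1.96.
Half-width = 0.141, so σ = 0.141/1.96 = 0.07.
μ is the stated best guess, 0.07.

μ = 0.07, σ = 0.07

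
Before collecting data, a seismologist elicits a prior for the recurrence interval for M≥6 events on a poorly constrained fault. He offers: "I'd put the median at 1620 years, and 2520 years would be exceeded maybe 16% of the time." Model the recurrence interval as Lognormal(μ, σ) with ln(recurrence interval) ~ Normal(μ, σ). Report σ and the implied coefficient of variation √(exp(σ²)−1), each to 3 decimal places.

If T ~ Lognormal(μ,σ) then ln T ~ Normal(μ,σ), so the p-quantile of ln T is μ + z_p·σ.
ln(1620) = 7.39 and ln(2520) = 7.832; z_{0.5} = 0, z_{0.84} = 0.9945.
σ = (7.832 − 7.39)/(0.9945 − (0)) = 0.444.
μ = 7.39 − (0)·0.444 = 7.390.
CV = √(exp(σ²)−1) = √(exp(0.1974)−1) = 0.467.

σ ≈ 0.444, CV ≈ 0.467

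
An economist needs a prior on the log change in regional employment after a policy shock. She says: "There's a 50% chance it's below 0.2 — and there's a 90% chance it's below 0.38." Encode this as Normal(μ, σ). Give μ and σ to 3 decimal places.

μ = 0.200, σ = 0.140

The p-quantile of Normal(μ,σ) is μ + z_p·σ, with z_{0.5} = 0 and z_{0.9} = 1.282.
Eliminate σ: μ = (z₂·x₁ − z₁·x₂)/(z₂ − z₁) = (1.282·0.2 − (0)·0.38)/1.282 = 0.200.
Then σ = (x₂ − x₁)/(z₂ − z₁) = (0.38 − 0.2)/1.282 = 0.140.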